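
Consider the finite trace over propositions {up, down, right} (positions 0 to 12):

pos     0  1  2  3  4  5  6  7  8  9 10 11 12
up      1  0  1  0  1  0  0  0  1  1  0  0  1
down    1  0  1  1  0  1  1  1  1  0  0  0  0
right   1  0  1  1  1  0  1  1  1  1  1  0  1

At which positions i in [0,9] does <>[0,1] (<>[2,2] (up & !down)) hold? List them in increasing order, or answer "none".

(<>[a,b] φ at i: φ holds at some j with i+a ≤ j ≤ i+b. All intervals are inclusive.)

Evaluate at each i in [0,9]:
  i=0: ✗ (none in [0,1])
  i=1: ✓ (witness j=2)
  i=2: ✓ (witness j=2)
  i=3: ✗ (none in [3,4])
  i=4: ✗ (none in [4,5])
  i=5: ✗ (none in [5,6])
  i=6: ✓ (witness j=7)
  i=7: ✓ (witness j=7)
  i=8: ✗ (none in [8,9])
  i=9: ✓ (witness j=10)

1, 2, 6, 7, 9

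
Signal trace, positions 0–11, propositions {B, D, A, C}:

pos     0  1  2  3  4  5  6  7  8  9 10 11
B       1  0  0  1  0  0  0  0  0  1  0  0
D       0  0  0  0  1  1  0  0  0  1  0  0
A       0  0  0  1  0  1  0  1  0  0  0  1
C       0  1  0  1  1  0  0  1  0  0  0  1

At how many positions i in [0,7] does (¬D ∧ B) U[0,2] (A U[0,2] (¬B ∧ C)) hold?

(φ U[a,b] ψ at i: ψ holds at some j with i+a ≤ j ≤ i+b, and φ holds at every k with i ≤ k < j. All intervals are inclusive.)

5

Evaluate at each i in [0,7]:
  i=0: ✓ (rhs at j=1; lhs holds on [0,0])
  i=1: ✓ (rhs at j=1)
  i=2: ✗ (lhs fails at k=2 before rhs at j=3)
  i=3: ✓ (rhs at j=3)
  i=4: ✓ (rhs at j=4)
  i=5: ✗ (lhs fails at k=5 before rhs at j=7)
  i=6: ✗ (lhs fails at k=6 before rhs at j=7)
  i=7: ✓ (rhs at j=7)
Positions where it holds: {0, 1, 3, 4, 7} → 5.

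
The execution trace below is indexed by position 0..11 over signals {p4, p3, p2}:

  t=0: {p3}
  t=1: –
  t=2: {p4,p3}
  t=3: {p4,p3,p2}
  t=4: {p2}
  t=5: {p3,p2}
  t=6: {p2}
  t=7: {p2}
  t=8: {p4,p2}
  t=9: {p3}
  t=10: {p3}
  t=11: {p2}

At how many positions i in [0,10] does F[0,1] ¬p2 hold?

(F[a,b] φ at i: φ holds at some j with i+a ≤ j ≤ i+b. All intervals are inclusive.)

Evaluate at each i in [0,10]:
  i=0: ✓ (witness j=0)
  i=1: ✓ (witness j=1)
  i=2: ✓ (witness j=2)
  i=3: ✗ (none in [3,4])
  i=4: ✗ (none in [4,5])
  i=5: ✗ (none in [5,6])
  i=6: ✗ (none in [6,7])
  i=7: ✗ (none in [7,8])
  i=8: ✓ (witness j=9)
  i=9: ✓ (witness j=9)
  i=10: ✓ (witness j=10)
Positions where it holds: {0, 1, 2, 8, 9, 10} → 6.

6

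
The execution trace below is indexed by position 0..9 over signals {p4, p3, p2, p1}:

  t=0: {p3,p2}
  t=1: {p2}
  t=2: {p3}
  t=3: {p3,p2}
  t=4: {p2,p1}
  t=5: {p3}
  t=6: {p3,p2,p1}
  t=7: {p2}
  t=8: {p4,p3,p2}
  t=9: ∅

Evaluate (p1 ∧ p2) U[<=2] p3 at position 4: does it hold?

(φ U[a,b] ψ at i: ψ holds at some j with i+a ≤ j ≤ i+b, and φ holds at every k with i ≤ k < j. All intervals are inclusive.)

Yes

Need some j in [4,6] with p3, and (p1 ∧ p2) at every k in [4,j-1].
  j=4: p3 false.
  j=5: p3 holds; (p1 ∧ p2) holds at every k in [4,4] → satisfied.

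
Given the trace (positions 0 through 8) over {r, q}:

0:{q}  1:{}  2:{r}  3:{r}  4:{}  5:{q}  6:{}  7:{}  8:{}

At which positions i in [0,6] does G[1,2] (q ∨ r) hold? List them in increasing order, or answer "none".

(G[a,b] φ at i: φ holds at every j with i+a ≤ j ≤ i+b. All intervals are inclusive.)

1

Evaluate at each i in [0,6]:
  i=0: ✗ (fails at j=1)
  i=1: ✓ (all of [2,3])
  i=2: ✗ (fails at j=4)
  i=3: ✗ (fails at j=4)
  i=4: ✗ (fails at j=6)
  i=5: ✗ (fails at j=6)
  i=6: ✗ (fails at j=7)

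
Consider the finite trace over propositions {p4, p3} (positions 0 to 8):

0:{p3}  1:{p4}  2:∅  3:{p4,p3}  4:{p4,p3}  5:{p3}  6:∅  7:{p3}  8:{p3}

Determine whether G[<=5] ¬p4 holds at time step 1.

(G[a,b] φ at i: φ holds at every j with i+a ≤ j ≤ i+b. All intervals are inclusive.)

Does not hold

Check ¬p4 at every j in [1,6]:
  j=1: false
  j=2: true
  j=3: false
  j=4: false
  j=5: true
  j=6: true
Fails at j=1 → formula fails.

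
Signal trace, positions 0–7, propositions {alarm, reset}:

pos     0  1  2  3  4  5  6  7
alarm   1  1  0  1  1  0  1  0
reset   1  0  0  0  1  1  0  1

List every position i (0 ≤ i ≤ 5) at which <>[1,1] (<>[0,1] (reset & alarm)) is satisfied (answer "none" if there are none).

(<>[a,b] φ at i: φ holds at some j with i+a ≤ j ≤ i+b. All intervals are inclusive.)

Evaluate at each i in [0,5]:
  i=0: ✗ (none in [1,1])
  i=1: ✗ (none in [2,2])
  i=2: ✓ (witness j=3)
  i=3: ✓ (witness j=4)
  i=4: ✗ (none in [5,5])
  i=5: ✗ (none in [6,6])

2, 3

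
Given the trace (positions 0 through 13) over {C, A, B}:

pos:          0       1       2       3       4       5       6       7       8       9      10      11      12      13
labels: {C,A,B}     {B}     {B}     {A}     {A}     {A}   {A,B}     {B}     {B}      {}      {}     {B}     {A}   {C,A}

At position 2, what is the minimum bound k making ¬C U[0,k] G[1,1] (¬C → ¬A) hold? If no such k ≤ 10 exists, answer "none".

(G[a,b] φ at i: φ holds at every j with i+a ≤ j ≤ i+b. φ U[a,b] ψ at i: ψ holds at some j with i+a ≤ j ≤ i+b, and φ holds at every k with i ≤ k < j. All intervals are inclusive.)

4

Need earliest j ≥ 2 with G[1,1] (¬C → ¬A), and ¬C at every k in [2,j-1].
  j=2: rhs fails.
  j=3: rhs fails.
  j=4: rhs fails.
  j=5: rhs fails.
  j=6: rhs holds; lhs holds on [2,5]. k = 4.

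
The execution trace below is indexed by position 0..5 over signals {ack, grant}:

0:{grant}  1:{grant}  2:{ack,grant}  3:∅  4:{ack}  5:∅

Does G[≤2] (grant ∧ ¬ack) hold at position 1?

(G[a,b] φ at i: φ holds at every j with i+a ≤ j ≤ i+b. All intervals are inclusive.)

Does not hold

Check (grant ∧ ¬ack) at every j in [1,3]:
  j=1: true
  j=2: false
  j=3: false
Fails at j=2 → formula fails.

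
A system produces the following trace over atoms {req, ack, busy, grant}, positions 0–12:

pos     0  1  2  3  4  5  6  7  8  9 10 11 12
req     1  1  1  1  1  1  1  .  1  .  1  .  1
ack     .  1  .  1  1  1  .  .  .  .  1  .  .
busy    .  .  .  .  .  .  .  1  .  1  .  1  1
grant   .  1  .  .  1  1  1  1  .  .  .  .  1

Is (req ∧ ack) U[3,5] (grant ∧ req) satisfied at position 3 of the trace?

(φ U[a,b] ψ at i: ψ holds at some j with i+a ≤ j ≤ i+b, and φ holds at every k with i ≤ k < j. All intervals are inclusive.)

Need some j in [6,8] with (grant ∧ req), and (req ∧ ack) at every k in [3,j-1].
  j=6: (grant ∧ req) holds; (req ∧ ack) holds at every k in [3,5] → satisfied.

True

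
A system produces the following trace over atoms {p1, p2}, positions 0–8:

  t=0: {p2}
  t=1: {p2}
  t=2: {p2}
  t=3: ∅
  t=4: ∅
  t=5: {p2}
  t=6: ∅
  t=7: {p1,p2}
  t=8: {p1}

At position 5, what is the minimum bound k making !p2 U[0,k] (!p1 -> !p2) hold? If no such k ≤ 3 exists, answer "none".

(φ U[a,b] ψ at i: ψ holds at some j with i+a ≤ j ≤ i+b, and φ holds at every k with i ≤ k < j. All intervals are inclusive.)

Need earliest j ≥ 5 with (!p1 -> !p2), and !p2 at every k in [5,j-1].
  j=5: rhs fails.
  j=6: rhs holds but lhs fails at k=5.
  j=7: rhs holds but lhs fails at k=5.
  j=8: rhs holds but lhs fails at k=5.
No witness within the range → none.

none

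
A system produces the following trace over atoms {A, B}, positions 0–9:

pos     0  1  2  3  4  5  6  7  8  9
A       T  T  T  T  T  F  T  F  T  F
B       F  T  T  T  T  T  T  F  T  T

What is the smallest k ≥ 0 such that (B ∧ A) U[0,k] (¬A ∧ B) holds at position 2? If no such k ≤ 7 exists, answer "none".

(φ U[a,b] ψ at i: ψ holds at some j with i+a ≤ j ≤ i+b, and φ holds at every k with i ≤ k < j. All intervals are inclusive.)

Need earliest j ≥ 2 with (¬A ∧ B), and (B ∧ A) at every k in [2,j-1].
  j=2: rhs fails.
  j=3: rhs fails.
  j=4: rhs fails.
  j=5: rhs holds; lhs holds on [2,4]. k = 3.

3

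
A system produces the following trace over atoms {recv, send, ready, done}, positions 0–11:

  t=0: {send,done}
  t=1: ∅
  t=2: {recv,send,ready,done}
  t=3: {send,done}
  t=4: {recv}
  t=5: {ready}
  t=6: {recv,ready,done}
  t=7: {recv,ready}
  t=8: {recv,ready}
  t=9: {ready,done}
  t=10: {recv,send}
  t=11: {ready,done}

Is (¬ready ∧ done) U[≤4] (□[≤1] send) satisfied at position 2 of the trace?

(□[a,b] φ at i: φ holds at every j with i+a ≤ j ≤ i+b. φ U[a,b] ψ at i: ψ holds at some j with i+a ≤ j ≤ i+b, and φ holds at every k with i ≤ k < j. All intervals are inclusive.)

Need some j in [2,6] with □[≤1] send, and (¬ready ∧ done) at every k in [2,j-1].
  j=2: □[≤1] send holds; no prefix to check → satisfied.

Holds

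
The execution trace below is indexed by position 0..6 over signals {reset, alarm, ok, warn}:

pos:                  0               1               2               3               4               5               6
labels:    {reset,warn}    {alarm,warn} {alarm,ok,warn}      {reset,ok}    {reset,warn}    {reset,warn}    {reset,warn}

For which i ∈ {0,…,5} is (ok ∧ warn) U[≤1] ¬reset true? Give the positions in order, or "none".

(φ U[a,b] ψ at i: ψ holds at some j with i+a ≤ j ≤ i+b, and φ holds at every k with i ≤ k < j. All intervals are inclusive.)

Evaluate at each i in [0,5]:
  i=0: ✗ (lhs fails at k=0 before rhs at j=1)
  i=1: ✓ (rhs at j=1)
  i=2: ✓ (rhs at j=2)
  i=3: ✗ (no rhs in [3,4])
  i=4: ✗ (no rhs in [4,5])
  i=5: ✗ (no rhs in [5,6])

1, 2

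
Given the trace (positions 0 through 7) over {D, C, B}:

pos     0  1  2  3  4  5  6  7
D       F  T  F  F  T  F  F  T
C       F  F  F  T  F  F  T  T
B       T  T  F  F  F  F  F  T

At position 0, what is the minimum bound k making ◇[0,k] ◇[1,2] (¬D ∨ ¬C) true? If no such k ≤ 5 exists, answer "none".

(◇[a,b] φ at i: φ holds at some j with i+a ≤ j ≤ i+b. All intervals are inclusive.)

Scan j = 0,1,… for ◇[1,2] (¬D ∨ ¬C):
  j=0: holds
First hit at j=0, so smallest k = 0-0 = 0.

0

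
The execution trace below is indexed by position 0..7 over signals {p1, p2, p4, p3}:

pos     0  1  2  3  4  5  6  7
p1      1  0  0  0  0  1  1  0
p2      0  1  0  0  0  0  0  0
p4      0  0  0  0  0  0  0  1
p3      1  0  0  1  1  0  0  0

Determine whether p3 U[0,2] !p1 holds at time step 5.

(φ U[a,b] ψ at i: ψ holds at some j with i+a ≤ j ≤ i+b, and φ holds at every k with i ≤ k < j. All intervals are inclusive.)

False

Need some j in [5,7] with !p1, and p3 at every k in [5,j-1].
  j=5: !p1 false.
  j=6: !p1 false.
  j=7: !p1 holds, but p3 fails at k=5 → not this j.
No j in the window works → until fails.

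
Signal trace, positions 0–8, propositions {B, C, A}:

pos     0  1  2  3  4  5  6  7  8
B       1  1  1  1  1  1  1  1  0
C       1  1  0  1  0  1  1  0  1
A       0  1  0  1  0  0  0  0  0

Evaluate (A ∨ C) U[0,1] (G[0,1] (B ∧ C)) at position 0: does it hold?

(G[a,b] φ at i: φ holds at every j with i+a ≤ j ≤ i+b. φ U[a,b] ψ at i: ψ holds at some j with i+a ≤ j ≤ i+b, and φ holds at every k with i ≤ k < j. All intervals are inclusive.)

True

Need some j in [0,1] with G[0,1] (B ∧ C), and (A ∨ C) at every k in [0,j-1].
  j=0: G[0,1] (B ∧ C) holds; no prefix to check → satisfied.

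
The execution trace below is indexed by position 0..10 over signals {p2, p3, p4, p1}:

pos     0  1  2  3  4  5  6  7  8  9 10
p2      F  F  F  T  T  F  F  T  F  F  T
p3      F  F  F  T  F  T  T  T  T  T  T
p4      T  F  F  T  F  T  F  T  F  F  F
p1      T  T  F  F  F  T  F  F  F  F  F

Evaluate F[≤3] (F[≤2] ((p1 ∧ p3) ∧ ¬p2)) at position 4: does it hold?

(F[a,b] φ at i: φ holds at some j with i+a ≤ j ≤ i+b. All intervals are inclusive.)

True

Check F[≤2] ((p1 ∧ p3) ∧ ¬p2) at each j in [4,7]:
  j=4: holds (witness at 5)
  j=5: holds (witness at 5)
  j=6: fails (none in [6,8])
  j=7: fails (none in [7,9])
Found at j=4 → formula holds.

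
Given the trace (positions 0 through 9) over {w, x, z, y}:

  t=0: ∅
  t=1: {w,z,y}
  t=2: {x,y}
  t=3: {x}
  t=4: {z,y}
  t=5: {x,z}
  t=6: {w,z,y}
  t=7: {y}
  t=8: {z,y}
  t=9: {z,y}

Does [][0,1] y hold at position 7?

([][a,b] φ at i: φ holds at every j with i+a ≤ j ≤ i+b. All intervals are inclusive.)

Holds

Check y at every j in [7,8]:
  j=7: true
  j=8: true
All positions satisfy it → formula holds.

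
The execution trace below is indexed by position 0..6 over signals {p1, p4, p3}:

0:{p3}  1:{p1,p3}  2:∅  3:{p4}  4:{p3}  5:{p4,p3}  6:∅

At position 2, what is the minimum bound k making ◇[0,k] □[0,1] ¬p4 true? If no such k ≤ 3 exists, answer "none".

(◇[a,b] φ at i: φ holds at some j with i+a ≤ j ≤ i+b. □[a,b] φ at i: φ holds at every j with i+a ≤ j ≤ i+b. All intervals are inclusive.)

Scan j = 2,3,… for □[0,1] ¬p4:
  j=2: fails
  j=3: fails
  j=4: fails
  j=5: fails
No j in [2,5] satisfies it → none.

none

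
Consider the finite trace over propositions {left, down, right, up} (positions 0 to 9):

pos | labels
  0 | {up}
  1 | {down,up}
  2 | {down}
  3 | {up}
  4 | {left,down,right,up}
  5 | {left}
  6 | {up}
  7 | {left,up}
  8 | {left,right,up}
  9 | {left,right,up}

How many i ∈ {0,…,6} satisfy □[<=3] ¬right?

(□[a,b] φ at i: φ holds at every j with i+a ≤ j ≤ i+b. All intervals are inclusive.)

Evaluate at each i in [0,6]:
  i=0: ✓ (all of [0,3])
  i=1: ✗ (fails at j=4)
  i=2: ✗ (fails at j=4)
  i=3: ✗ (fails at j=4)
  i=4: ✗ (fails at j=4)
  i=5: ✗ (fails at j=8)
  i=6: ✗ (fails at j=8)
Positions where it holds: {0} → 1.

1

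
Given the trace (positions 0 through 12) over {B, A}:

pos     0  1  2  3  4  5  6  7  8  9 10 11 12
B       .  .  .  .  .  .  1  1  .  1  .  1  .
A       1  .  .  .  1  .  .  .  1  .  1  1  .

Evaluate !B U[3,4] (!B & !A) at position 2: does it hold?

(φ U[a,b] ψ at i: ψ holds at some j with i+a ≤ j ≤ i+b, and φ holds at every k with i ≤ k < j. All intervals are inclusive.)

Need some j in [5,6] with (!B & !A), and !B at every k in [2,j-1].
  j=5: (!B & !A) holds; !B holds at every k in [2,4] → satisfied.

Yes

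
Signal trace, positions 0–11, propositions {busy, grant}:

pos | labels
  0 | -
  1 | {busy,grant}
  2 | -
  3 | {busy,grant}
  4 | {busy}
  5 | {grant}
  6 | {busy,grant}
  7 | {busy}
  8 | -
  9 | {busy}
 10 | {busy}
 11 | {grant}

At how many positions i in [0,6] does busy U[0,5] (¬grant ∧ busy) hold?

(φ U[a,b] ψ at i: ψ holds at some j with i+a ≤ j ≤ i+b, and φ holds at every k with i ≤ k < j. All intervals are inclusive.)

Evaluate at each i in [0,6]:
  i=0: ✗ (lhs fails at k=0 before rhs at j=4)
  i=1: ✗ (lhs fails at k=2 before rhs at j=4)
  i=2: ✗ (lhs fails at k=2 before rhs at j=4)
  i=3: ✓ (rhs at j=4; lhs holds on [3,3])
  i=4: ✓ (rhs at j=4)
  i=5: ✗ (lhs fails at k=5 before rhs at j=7)
  i=6: ✓ (rhs at j=7; lhs holds on [6,6])
Positions where it holds: {3, 4, 6} → 3.

3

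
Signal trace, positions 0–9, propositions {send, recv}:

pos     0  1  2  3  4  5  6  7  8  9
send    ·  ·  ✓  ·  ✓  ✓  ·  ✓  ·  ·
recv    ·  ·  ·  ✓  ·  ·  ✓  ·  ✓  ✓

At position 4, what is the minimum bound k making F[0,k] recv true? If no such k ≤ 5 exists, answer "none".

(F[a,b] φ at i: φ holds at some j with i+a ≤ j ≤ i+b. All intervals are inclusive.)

2

Scan j = 4,5,… for recv:
  j=4: fails
  j=5: fails
  j=6: holds
First hit at j=6, so smallest k = 6-4 = 2.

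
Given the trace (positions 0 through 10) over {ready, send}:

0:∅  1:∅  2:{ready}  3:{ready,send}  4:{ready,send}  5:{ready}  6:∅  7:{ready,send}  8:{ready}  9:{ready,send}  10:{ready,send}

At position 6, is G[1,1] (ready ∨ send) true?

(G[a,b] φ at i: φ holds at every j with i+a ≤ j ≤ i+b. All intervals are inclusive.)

Check (ready ∨ send) at every j in [7,7]:
  j=7: true
All positions satisfy it → formula holds.

Holds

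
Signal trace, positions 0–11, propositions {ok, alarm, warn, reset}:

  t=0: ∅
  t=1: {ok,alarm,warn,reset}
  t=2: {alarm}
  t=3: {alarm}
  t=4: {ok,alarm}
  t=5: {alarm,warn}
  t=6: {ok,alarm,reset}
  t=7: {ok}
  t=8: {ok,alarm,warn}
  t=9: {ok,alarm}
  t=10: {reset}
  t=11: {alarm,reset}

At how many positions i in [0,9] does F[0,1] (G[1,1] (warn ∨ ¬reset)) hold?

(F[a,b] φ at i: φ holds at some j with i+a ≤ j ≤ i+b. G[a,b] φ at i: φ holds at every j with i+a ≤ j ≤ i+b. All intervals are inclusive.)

9

Evaluate at each i in [0,9]:
  i=0: ✓ (witness j=0)
  i=1: ✓ (witness j=1)
  i=2: ✓ (witness j=2)
  i=3: ✓ (witness j=3)
  i=4: ✓ (witness j=4)
  i=5: ✓ (witness j=6)
  i=6: ✓ (witness j=6)
  i=7: ✓ (witness j=7)
  i=8: ✓ (witness j=8)
  i=9: ✗ (none in [9,10])
Positions where it holds: {0, 1, 2, 3, 4, 5, 6, 7, 8} → 9.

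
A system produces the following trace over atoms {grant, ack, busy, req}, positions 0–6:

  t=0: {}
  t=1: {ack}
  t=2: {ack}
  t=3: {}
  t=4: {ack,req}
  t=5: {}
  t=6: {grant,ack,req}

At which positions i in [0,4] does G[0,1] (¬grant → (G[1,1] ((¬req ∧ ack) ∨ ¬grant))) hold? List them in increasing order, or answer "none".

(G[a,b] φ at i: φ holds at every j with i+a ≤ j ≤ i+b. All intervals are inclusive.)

0, 1, 2, 3

Evaluate at each i in [0,4]:
  i=0: ✓ (all of [0,1])
  i=1: ✓ (all of [1,2])
  i=2: ✓ (all of [2,3])
  i=3: ✓ (all of [3,4])
  i=4: ✗ (fails at j=5)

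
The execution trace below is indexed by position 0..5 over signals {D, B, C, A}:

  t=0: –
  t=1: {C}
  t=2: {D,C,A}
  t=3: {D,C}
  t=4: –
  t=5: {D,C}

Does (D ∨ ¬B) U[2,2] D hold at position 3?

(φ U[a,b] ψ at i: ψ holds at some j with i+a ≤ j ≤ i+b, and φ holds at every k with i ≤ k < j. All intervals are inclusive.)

Need some j in [5,5] with D, and (D ∨ ¬B) at every k in [3,j-1].
  j=5: D holds; (D ∨ ¬B) holds at every k in [3,4] → satisfied.

Yes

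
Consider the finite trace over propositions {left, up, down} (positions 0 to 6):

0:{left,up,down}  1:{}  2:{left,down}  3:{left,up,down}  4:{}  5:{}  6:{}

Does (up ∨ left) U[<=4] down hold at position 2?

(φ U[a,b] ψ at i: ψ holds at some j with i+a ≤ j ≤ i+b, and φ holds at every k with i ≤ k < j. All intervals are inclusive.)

Need some j in [2,6] with down, and (up ∨ left) at every k in [2,j-1].
  j=2: down holds; no prefix to check → satisfied.

Yes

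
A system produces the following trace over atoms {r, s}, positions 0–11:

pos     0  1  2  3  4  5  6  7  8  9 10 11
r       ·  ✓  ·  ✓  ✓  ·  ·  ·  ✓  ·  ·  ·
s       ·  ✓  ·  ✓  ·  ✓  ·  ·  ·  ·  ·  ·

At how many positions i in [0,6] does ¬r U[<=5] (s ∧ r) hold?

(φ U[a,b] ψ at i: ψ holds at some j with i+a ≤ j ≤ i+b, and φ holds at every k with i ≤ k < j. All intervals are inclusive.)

4

Evaluate at each i in [0,6]:
  i=0: ✓ (rhs at j=1; lhs holds on [0,0])
  i=1: ✓ (rhs at j=1)
  i=2: ✓ (rhs at j=3; lhs holds on [2,2])
  i=3: ✓ (rhs at j=3)
  i=4: ✗ (no rhs in [4,9])
  i=5: ✗ (no rhs in [5,10])
  i=6: ✗ (no rhs in [6,11])
Positions where it holds: {0, 1, 2, 3} → 4.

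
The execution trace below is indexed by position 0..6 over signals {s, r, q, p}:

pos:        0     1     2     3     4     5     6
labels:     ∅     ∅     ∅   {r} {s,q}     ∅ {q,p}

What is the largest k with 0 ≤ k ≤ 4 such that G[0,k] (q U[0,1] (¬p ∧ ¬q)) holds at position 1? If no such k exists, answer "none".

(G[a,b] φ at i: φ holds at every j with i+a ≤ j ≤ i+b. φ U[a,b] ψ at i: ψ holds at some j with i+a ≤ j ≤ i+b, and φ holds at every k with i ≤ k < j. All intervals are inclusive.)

4

(q U[0,1] (¬p ∧ ¬q)) must hold from j=1 onward; find where it first fails.
  j=1: holds
  j=2: holds
  j=3: holds
  j=4: holds
  j=5: holds
Holds through j=5; largest k = 4.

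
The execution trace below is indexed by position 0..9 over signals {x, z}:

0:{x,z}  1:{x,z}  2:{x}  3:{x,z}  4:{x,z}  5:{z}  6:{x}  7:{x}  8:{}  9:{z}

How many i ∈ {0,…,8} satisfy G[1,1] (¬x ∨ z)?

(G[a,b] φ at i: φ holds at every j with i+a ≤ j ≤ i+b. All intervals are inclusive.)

6

Evaluate at each i in [0,8]:
  i=0: ✓ (all of [1,1])
  i=1: ✗ (fails at j=2)
  i=2: ✓ (all of [3,3])
  i=3: ✓ (all of [4,4])
  i=4: ✓ (all of [5,5])
  i=5: ✗ (fails at j=6)
  i=6: ✗ (fails at j=7)
  i=7: ✓ (all of [8,8])
  i=8: ✓ (all of [9,9])
Positions where it holds: {0, 2, 3, 4, 7, 8} → 6.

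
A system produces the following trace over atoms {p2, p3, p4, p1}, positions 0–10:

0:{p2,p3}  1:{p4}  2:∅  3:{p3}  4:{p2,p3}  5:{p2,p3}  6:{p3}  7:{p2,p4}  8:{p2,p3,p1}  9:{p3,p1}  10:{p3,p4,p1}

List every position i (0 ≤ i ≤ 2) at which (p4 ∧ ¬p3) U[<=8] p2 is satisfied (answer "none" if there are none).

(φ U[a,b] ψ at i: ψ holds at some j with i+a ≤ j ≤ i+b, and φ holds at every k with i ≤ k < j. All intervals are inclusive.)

Evaluate at each i in [0,2]:
  i=0: ✓ (rhs at j=0)
  i=1: ✗ (lhs fails at k=2 before rhs at j=4)
  i=2: ✗ (lhs fails at k=2 before rhs at j=4)

0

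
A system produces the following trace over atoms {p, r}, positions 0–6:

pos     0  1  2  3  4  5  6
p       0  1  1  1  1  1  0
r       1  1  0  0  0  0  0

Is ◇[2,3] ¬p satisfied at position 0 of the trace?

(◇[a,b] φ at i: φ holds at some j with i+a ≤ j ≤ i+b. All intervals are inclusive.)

Check ¬p at each j in [2,3]:
  j=2: false
  j=3: false
No position in the window satisfies it → formula fails.

No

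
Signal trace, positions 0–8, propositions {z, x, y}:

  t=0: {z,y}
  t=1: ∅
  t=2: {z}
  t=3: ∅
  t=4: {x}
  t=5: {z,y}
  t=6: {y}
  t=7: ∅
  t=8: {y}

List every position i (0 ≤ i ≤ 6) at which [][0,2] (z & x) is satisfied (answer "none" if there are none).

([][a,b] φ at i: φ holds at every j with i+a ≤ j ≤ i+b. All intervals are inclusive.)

none

Evaluate at each i in [0,6]:
  i=0: ✗ (fails at j=0)
  i=1: ✗ (fails at j=1)
  i=2: ✗ (fails at j=2)
  i=3: ✗ (fails at j=3)
  i=4: ✗ (fails at j=4)
  i=5: ✗ (fails at j=5)
  i=6: ✗ (fails at j=6)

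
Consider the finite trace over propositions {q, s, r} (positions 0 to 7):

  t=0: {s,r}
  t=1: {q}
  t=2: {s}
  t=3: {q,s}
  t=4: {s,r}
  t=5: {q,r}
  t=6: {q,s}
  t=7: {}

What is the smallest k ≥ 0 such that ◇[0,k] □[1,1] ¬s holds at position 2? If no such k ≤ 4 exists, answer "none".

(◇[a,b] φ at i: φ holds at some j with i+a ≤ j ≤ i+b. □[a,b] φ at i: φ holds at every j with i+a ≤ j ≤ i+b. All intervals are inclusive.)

2

Scan j = 2,3,… for □[1,1] ¬s:
  j=2: fails
  j=3: fails
  j=4: holds
First hit at j=4, so smallest k = 4-2 = 2.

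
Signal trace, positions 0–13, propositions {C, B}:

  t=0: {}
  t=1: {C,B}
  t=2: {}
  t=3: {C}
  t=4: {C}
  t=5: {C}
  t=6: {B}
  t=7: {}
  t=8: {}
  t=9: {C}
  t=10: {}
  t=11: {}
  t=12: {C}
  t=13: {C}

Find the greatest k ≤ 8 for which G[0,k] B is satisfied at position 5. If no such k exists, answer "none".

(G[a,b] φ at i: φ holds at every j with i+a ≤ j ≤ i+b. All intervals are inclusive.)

B must hold from j=5 onward; find where it first fails.
  j=5: fails → no k works.

none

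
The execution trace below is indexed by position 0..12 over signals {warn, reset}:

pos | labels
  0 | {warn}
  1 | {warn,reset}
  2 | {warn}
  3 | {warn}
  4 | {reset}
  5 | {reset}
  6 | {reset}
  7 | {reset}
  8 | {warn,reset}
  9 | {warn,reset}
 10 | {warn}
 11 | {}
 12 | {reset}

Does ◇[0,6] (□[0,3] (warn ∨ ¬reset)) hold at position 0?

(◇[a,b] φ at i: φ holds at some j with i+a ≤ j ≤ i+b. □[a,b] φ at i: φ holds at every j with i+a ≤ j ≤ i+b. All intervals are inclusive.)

True

Check □[0,3] (warn ∨ ¬reset) at each j in [0,6]:
  j=0: holds on [0,3]
  j=1: fails at 4
  j=2: fails at 4
  j=3: fails at 4
  j=4: fails at 4
  j=5: fails at 5
  j=6: fails at 6
Found at j=0 → formula holds.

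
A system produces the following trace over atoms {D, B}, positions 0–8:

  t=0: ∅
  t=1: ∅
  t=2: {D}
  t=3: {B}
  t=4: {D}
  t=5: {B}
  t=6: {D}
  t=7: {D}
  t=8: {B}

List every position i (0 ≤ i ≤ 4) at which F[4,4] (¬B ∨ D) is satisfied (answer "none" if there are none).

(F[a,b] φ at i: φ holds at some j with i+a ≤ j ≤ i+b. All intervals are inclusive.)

Evaluate at each i in [0,4]:
  i=0: ✓ (witness j=4)
  i=1: ✗ (none in [5,5])
  i=2: ✓ (witness j=6)
  i=3: ✓ (witness j=7)
  i=4: ✗ (none in [8,8])

0, 2, 3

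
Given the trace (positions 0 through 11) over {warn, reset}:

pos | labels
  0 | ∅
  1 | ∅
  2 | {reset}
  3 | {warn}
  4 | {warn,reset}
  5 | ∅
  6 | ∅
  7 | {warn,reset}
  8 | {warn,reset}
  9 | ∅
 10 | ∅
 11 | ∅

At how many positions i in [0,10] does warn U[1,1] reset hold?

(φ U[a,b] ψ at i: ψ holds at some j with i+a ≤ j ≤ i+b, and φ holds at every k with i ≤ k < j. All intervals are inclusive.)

Evaluate at each i in [0,10]:
  i=0: ✗ (no rhs in [1,1])
  i=1: ✗ (lhs fails at k=1 before rhs at j=2)
  i=2: ✗ (no rhs in [3,3])
  i=3: ✓ (rhs at j=4; lhs holds on [3,3])
  i=4: ✗ (no rhs in [5,5])
  i=5: ✗ (no rhs in [6,6])
  i=6: ✗ (lhs fails at k=6 before rhs at j=7)
  i=7: ✓ (rhs at j=8; lhs holds on [7,7])
  i=8: ✗ (no rhs in [9,9])
  i=9: ✗ (no rhs in [10,10])
  i=10: ✗ (no rhs in [11,11])
Positions where it holds: {3, 7} → 2.

2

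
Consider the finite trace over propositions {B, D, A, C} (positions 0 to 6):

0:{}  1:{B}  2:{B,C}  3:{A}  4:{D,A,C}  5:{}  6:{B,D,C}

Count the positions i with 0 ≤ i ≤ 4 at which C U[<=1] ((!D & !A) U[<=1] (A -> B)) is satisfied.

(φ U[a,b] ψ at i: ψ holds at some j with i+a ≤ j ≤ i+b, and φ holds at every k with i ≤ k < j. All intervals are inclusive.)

4

Evaluate at each i in [0,4]:
  i=0: ✓ (rhs at j=0)
  i=1: ✓ (rhs at j=1)
  i=2: ✓ (rhs at j=2)
  i=3: ✗ (no rhs in [3,4])
  i=4: ✓ (rhs at j=5; lhs holds on [4,4])
Positions where it holds: {0, 1, 2, 4} → 4.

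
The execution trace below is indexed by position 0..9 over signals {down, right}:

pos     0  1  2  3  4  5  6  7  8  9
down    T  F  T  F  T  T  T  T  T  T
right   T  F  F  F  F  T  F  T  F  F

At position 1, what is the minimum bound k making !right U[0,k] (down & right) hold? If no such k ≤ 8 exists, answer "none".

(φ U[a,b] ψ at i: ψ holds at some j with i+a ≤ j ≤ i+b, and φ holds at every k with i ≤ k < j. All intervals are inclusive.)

4

Need earliest j ≥ 1 with (down & right), and !right at every k in [1,j-1].
  j=1: rhs fails.
  j=2: rhs fails.
  j=3: rhs fails.
  j=4: rhs fails.
  j=5: rhs holds; lhs holds on [1,4]. k = 4.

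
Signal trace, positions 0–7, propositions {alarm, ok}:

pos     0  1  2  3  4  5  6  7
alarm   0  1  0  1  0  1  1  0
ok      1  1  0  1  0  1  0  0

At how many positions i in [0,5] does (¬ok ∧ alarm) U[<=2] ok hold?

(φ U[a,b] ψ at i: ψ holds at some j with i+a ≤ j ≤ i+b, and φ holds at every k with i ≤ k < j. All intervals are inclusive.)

4

Evaluate at each i in [0,5]:
  i=0: ✓ (rhs at j=0)
  i=1: ✓ (rhs at j=1)
  i=2: ✗ (lhs fails at k=2 before rhs at j=3)
  i=3: ✓ (rhs at j=3)
  i=4: ✗ (lhs fails at k=4 before rhs at j=5)
  i=5: ✓ (rhs at j=5)
Positions where it holds: {0, 1, 3, 5} → 4.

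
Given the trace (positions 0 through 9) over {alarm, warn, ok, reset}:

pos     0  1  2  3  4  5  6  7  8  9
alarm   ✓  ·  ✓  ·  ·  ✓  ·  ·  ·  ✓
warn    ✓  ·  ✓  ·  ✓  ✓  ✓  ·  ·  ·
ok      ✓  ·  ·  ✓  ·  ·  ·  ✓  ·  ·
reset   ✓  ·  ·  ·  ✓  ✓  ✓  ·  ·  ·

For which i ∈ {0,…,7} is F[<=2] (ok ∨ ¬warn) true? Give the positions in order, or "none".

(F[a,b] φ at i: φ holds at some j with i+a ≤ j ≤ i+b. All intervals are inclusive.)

Evaluate at each i in [0,7]:
  i=0: ✓ (witness j=0)
  i=1: ✓ (witness j=1)
  i=2: ✓ (witness j=3)
  i=3: ✓ (witness j=3)
  i=4: ✗ (none in [4,6])
  i=5: ✓ (witness j=7)
  i=6: ✓ (witness j=7)
  i=7: ✓ (witness j=7)

0, 1, 2, 3, 5, 6, 7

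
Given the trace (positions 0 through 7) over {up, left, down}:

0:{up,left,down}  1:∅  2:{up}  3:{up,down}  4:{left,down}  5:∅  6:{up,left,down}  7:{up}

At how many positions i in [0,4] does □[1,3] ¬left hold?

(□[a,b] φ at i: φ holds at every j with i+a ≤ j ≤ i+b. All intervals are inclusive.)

Evaluate at each i in [0,4]:
  i=0: ✓ (all of [1,3])
  i=1: ✗ (fails at j=4)
  i=2: ✗ (fails at j=4)
  i=3: ✗ (fails at j=4)
  i=4: ✗ (fails at j=6)
Positions where it holds: {0} → 1.

1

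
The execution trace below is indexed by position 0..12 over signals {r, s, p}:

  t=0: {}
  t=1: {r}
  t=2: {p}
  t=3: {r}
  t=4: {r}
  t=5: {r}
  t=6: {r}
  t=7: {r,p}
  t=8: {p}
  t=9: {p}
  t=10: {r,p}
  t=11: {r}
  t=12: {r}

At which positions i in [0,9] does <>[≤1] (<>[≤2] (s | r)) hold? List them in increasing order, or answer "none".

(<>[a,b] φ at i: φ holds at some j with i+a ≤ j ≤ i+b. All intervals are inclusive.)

Evaluate at each i in [0,9]:
  i=0: ✓ (witness j=0)
  i=1: ✓ (witness j=1)
  i=2: ✓ (witness j=2)
  i=3: ✓ (witness j=3)
  i=4: ✓ (witness j=4)
  i=5: ✓ (witness j=5)
  i=6: ✓ (witness j=6)
  i=7: ✓ (witness j=7)
  i=8: ✓ (witness j=8)
  i=9: ✓ (witness j=9)

0, 1, 2, 3, 4, 5, 6, 7, 8, 9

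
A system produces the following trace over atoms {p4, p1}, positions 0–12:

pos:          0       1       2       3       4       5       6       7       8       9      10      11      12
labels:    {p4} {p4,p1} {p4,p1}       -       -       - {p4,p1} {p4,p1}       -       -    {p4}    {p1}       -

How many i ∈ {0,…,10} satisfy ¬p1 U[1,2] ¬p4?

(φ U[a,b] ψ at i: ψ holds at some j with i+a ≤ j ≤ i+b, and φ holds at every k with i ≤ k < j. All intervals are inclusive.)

Evaluate at each i in [0,10]:
  i=0: ✗ (no rhs in [1,2])
  i=1: ✗ (lhs fails at k=1 before rhs at j=3)
  i=2: ✗ (lhs fails at k=2 before rhs at j=3)
  i=3: ✓ (rhs at j=4; lhs holds on [3,3])
  i=4: ✓ (rhs at j=5; lhs holds on [4,4])
  i=5: ✗ (no rhs in [6,7])
  i=6: ✗ (lhs fails at k=6 before rhs at j=8)
  i=7: ✗ (lhs fails at k=7 before rhs at j=8)
  i=8: ✓ (rhs at j=9; lhs holds on [8,8])
  i=9: ✓ (rhs at j=11; lhs holds on [9,10])
  i=10: ✓ (rhs at j=11; lhs holds on [10,10])
Positions where it holds: {3, 4, 8, 9, 10} → 5.

5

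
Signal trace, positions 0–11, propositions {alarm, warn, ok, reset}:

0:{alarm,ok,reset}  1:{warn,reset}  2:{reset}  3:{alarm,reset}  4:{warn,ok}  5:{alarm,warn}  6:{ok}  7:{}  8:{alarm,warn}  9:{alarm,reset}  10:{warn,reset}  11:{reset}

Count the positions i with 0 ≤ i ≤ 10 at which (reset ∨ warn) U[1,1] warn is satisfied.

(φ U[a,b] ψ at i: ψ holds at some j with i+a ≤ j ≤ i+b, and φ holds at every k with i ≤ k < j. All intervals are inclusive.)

4

Evaluate at each i in [0,10]:
  i=0: ✓ (rhs at j=1; lhs holds on [0,0])
  i=1: ✗ (no rhs in [2,2])
  i=2: ✗ (no rhs in [3,3])
  i=3: ✓ (rhs at j=4; lhs holds on [3,3])
  i=4: ✓ (rhs at j=5; lhs holds on [4,4])
  i=5: ✗ (no rhs in [6,6])
  i=6: ✗ (no rhs in [7,7])
  i=7: ✗ (lhs fails at k=7 before rhs at j=8)
  i=8: ✗ (no rhs in [9,9])
  i=9: ✓ (rhs at j=10; lhs holds on [9,9])
  i=10: ✗ (no rhs in [11,11])
Positions where it holds: {0, 3, 4, 9} → 4.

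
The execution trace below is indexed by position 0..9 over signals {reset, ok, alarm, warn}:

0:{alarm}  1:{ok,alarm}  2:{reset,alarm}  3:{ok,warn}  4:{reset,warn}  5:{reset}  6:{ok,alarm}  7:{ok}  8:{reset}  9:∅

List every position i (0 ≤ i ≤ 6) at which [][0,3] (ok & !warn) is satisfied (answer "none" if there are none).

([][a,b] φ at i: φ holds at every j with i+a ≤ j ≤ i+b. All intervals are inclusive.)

none

Evaluate at each i in [0,6]:
  i=0: ✗ (fails at j=0)
  i=1: ✗ (fails at j=2)
  i=2: ✗ (fails at j=2)
  i=3: ✗ (fails at j=3)
  i=4: ✗ (fails at j=4)
  i=5: ✗ (fails at j=5)
  i=6: ✗ (fails at j=8)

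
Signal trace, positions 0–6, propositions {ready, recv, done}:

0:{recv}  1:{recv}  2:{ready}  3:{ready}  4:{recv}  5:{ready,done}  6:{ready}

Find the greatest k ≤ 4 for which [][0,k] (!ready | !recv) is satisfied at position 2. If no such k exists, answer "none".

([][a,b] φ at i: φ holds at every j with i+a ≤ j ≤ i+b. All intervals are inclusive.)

(!ready | !recv) must hold from j=2 onward; find where it first fails.
  j=2: holds
  j=3: holds
  j=4: holds
  j=5: holds
  j=6: holds
Holds through j=6; largest k = 4.

4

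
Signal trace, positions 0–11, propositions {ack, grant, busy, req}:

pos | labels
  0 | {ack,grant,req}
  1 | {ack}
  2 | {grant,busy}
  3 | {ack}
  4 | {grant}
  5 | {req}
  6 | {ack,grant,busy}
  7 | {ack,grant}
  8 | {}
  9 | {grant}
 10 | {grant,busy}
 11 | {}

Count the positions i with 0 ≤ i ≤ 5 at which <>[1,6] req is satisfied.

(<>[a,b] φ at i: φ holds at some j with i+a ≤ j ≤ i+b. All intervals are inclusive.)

Evaluate at each i in [0,5]:
  i=0: ✓ (witness j=5)
  i=1: ✓ (witness j=5)
  i=2: ✓ (witness j=5)
  i=3: ✓ (witness j=5)
  i=4: ✓ (witness j=5)
  i=5: ✗ (none in [6,11])
Positions where it holds: {0, 1, 2, 3, 4} → 5.

5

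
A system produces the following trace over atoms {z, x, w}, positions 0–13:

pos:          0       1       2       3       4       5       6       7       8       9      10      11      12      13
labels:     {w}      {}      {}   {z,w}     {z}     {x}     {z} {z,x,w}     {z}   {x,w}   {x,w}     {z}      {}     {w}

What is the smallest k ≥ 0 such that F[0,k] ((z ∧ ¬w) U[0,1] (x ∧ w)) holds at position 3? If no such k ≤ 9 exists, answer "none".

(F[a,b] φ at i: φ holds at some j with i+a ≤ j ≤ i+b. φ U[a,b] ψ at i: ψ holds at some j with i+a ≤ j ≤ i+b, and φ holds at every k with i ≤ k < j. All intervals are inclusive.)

3

Scan j = 3,4,… for ((z ∧ ¬w) U[0,1] (x ∧ w)):
  j=3: fails
  j=4: fails
  j=5: fails
  j=6: holds
First hit at j=6, so smallest k = 6-3 = 3.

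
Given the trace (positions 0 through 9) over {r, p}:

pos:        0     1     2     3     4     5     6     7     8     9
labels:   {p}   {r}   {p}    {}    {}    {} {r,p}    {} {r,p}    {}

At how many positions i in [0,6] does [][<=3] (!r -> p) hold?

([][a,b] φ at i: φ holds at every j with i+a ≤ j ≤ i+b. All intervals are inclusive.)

Evaluate at each i in [0,6]:
  i=0: ✗ (fails at j=3)
  i=1: ✗ (fails at j=3)
  i=2: ✗ (fails at j=3)
  i=3: ✗ (fails at j=3)
  i=4: ✗ (fails at j=4)
  i=5: ✗ (fails at j=5)
  i=6: ✗ (fails at j=7)
Positions where it holds: {} → 0.

0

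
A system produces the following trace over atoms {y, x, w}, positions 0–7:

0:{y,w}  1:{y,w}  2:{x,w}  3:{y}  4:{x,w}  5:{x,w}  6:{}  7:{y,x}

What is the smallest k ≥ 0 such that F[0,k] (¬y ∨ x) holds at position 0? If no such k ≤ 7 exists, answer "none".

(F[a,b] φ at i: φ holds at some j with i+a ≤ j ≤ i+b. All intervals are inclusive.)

2

Scan j = 0,1,… for (¬y ∨ x):
  j=0: fails
  j=1: fails
  j=2: holds
First hit at j=2, so smallest k = 2-0 = 2.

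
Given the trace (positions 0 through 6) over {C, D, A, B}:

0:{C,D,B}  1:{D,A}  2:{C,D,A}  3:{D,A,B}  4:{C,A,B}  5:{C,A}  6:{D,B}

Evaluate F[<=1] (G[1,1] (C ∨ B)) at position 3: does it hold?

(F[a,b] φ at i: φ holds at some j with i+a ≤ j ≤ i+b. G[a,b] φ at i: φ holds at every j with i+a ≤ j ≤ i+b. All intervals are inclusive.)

Yes

Check G[1,1] (C ∨ B) at each j in [3,4]:
  j=3: holds on [4,4]
  j=4: holds on [5,5]
Found at j=3 → formula holds.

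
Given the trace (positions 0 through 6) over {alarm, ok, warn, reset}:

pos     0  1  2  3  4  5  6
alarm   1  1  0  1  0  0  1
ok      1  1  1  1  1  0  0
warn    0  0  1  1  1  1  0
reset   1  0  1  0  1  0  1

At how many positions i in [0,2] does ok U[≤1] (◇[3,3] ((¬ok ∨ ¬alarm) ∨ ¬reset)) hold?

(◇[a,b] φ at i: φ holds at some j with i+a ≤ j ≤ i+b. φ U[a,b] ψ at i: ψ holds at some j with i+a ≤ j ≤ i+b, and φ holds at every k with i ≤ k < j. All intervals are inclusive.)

Evaluate at each i in [0,2]:
  i=0: ✓ (rhs at j=0)
  i=1: ✓ (rhs at j=1)
  i=2: ✓ (rhs at j=2)
Positions where it holds: {0, 1, 2} → 3.

3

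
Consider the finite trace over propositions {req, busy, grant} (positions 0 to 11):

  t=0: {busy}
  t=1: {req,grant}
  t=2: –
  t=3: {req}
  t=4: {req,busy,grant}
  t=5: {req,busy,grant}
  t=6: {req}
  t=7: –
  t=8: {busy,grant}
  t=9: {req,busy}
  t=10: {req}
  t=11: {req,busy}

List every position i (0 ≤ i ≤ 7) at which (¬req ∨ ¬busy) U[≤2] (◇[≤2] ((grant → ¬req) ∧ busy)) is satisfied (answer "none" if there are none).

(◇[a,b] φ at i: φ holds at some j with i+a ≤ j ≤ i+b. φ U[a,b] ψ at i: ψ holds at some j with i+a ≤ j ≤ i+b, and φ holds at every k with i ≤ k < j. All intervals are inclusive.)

0, 6, 7

Evaluate at each i in [0,7]:
  i=0: ✓ (rhs at j=0)
  i=1: ✗ (no rhs in [1,3])
  i=2: ✗ (no rhs in [2,4])
  i=3: ✗ (no rhs in [3,5])
  i=4: ✗ (lhs fails at k=4 before rhs at j=6)
  i=5: ✗ (lhs fails at k=5 before rhs at j=6)
  i=6: ✓ (rhs at j=6)
  i=7: ✓ (rhs at j=7)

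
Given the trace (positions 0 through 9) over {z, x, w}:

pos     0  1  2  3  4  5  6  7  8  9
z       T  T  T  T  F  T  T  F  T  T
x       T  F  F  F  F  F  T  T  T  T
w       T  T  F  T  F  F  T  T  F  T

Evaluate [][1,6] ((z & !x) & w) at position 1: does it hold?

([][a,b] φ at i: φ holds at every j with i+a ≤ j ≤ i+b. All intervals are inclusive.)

Check ((z & !x) & w) at every j in [2,7]:
  j=2: false
  j=3: true
  j=4: false
  j=5: false
  j=6: false
  j=7: false
Fails at j=2 → formula fails.

Does not hold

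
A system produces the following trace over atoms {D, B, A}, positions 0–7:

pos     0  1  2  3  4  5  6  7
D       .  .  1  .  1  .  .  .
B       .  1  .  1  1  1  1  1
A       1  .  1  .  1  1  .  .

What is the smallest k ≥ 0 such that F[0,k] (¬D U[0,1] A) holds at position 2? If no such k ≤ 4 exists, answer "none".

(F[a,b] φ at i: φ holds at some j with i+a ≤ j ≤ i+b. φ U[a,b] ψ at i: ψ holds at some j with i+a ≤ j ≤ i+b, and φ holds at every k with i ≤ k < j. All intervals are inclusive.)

0

Scan j = 2,3,… for (¬D U[0,1] A):
  j=2: holds
First hit at j=2, so smallest k = 2-2 = 0.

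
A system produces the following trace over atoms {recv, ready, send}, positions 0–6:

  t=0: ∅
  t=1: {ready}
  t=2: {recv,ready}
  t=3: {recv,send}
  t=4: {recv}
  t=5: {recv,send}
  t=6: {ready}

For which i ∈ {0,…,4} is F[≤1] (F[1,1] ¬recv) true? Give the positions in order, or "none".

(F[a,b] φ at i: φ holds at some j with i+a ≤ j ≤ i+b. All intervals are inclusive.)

Evaluate at each i in [0,4]:
  i=0: ✓ (witness j=0)
  i=1: ✗ (none in [1,2])
  i=2: ✗ (none in [2,3])
  i=3: ✗ (none in [3,4])
  i=4: ✓ (witness j=5)

0, 4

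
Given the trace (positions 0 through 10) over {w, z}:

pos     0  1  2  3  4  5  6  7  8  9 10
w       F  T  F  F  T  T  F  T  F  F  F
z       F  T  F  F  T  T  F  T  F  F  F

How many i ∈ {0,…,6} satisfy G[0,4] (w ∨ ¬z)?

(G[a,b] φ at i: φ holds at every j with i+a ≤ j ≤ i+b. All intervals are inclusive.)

Evaluate at each i in [0,6]:
  i=0: ✓ (all of [0,4])
  i=1: ✓ (all of [1,5])
  i=2: ✓ (all of [2,6])
  i=3: ✓ (all of [3,7])
  i=4: ✓ (all of [4,8])
  i=5: ✓ (all of [5,9])
  i=6: ✓ (all of [6,10])
Positions where it holds: {0, 1, 2, 3, 4, 5, 6} → 7.

7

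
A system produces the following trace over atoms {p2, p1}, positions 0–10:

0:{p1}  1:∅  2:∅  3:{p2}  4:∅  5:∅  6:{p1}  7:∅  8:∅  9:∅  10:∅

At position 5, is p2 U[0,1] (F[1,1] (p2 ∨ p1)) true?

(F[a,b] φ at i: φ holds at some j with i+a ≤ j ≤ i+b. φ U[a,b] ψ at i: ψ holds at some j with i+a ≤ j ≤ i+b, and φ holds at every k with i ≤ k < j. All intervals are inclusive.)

Need some j in [5,6] with F[1,1] (p2 ∨ p1), and p2 at every k in [5,j-1].
  j=5: F[1,1] (p2 ∨ p1) holds; no prefix to check → satisfied.

Holds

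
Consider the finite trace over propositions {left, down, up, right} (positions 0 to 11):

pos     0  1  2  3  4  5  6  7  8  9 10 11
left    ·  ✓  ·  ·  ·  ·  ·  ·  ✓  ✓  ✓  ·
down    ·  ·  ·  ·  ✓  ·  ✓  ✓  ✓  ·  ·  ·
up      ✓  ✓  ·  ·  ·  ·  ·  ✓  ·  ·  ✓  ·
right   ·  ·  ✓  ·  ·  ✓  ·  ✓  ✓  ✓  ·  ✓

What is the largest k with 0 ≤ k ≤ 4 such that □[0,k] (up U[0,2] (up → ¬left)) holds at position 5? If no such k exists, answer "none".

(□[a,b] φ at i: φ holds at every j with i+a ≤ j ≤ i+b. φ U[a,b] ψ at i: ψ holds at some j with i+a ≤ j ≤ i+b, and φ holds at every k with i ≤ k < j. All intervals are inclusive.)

(up U[0,2] (up → ¬left)) must hold from j=5 onward; find where it first fails.
  j=5: holds
  j=6: holds
  j=7: holds
  j=8: holds
  j=9: holds
Holds through j=9; largest k = 4.

4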